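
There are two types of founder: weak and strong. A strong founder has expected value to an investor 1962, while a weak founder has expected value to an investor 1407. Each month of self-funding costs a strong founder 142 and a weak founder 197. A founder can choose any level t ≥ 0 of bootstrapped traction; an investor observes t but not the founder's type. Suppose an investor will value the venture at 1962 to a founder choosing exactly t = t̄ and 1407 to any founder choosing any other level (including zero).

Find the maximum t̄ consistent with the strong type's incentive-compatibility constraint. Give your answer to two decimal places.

Choosing t̄ yields the strong type 1962 − 142·t̄; choosing zero yields 1407.
The strong type is indifferent at 1962 − 142·t̄ = 1407, i.e. t̄ = (1962 − 1407) / 142 ≈ 3.91.
For any t̄ above 3.91 the strong type would rather pool at zero, so separation collapses.

3.91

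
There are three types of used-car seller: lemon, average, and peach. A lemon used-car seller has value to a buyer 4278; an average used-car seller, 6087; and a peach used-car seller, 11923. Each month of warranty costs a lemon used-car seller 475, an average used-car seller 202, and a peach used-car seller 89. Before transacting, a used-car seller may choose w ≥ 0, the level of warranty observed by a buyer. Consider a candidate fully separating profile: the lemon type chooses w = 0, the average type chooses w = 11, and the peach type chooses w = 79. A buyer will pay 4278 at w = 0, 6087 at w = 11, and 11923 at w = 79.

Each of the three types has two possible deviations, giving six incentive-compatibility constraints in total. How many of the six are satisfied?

Peach (own payoff 11923 − 89×79 = 4892): to w=0 gives 4278 → no gain ✓; to w=11 gives 6087 − 89×11 = 5108 → profitable ✗.
Lemon (own payoff 4278): to w=11 gives 6087 − 475×11 = 862 → no gain ✓; to w=79 gives 11923 − 475×79 = -25602 → no gain ✓.
Average (own payoff 6087 − 202×11 = 3865): to w=0 gives 4278 → profitable ✗; to w=79 gives 11923 − 202×79 = -4035 → no gain ✓.
4 of the 6 constraints hold; not an equilibrium.

4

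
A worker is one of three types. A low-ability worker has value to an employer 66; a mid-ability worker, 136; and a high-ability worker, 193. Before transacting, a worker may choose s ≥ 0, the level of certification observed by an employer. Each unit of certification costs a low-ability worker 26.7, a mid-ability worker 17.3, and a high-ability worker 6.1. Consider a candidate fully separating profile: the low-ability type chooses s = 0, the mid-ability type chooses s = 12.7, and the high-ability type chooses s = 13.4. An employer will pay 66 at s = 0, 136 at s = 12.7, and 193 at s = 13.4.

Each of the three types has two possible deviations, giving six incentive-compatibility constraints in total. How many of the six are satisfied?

Low-ability (own payoff 66): to s=12.7 gives 136 − 26.7×12.7 = -203.09 → no gain ✓; to s=13.4 gives 193 − 26.7×13.4 = -164.78 → no gain ✓.
High-ability (own payoff 193 − 6.1×13.4 = 111.26): to s=0 gives 66 → no gain ✓; to s=12.7 gives 136 − 6.1×12.7 = 58.53 → no gain ✓.
Mid-ability (own payoff 136 − 17.3×12.7 = -83.71): to s=0 gives 66 → profitable ✗; to s=13.4 gives 193 − 17.3×13.4 = -38.82 → profitable ✗.
4 of the 6 constraints hold; not an equilibrium.

4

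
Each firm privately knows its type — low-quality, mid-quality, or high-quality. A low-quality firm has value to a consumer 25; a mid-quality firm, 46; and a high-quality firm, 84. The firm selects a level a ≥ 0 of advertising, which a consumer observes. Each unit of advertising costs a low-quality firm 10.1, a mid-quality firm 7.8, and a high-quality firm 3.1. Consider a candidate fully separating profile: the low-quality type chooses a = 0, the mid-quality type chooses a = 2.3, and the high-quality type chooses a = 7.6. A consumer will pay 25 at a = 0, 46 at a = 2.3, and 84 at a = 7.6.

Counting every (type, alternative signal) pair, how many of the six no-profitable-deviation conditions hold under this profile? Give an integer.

6

Mid-quality (own payoff 46 − 7.8×2.3 = 28.06): to a=0 gives 25 → no gain ✓; to a=7.6 gives 84 − 7.8×7.6 = 24.72 → no gain ✓.
Low-quality (own payoff 25): to a=2.3 gives 46 − 10.1×2.3 = 22.77 → no gain ✓; to a=7.6 gives 84 − 10.1×7.6 = 7.24 → no gain ✓.
High-quality (own payoff 84 − 3.1×7.6 = 60.44): to a=0 gives 25 → no gain ✓; to a=2.3 gives 46 − 3.1×2.3 = 38.87 → no gain ✓.
6 of the 6 constraints hold; this profile is a separating equilibrium.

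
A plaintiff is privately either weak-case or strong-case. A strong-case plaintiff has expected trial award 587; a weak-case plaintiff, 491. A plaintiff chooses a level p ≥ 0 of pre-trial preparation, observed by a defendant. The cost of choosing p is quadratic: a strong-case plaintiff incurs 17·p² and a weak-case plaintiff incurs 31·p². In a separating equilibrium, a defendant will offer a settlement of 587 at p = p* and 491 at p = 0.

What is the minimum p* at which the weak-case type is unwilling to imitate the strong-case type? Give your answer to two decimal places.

1.76

The weak-case type at p = 0 receives 491; imitating at p* yields 587 − 31·p*².
Indifference: 491 = 587 − 31·p*², so p*² = (587 − 491) / 31 ≈ 3.0968.
p* = √3.0968 ≈ 1.76.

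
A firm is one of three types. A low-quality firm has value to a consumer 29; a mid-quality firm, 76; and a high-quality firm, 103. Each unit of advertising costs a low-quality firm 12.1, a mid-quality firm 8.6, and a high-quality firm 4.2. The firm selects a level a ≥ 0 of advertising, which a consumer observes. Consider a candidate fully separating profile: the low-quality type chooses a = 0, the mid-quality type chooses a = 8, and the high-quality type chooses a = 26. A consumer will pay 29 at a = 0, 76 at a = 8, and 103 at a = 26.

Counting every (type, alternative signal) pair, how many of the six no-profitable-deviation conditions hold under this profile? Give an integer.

3

High-quality (own payoff 103 − 4.2×26 = -6.2): to a=0 gives 29 → profitable ✗; to a=8 gives 76 − 4.2×8 = 42.4 → profitable ✗.
Mid-quality (own payoff 76 − 8.6×8 = 7.2): to a=0 gives 29 → profitable ✗; to a=26 gives 103 − 8.6×26 = -120.6 → no gain ✓.
Low-quality (own payoff 29): to a=8 gives 76 − 12.1×8 = -20.8 → no gain ✓; to a=26 gives 103 − 12.1×26 = -211.6 → no gain ✓.
3 of the 6 constraints hold; not an equilibrium.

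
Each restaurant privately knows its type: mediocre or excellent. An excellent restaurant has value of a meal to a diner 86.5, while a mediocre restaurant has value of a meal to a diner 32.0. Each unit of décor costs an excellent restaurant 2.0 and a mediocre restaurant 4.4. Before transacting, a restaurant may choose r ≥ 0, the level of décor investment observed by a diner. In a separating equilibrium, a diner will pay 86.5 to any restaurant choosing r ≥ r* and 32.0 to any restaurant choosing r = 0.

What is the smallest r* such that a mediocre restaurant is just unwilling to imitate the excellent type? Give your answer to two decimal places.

A mediocre restaurant choosing r = 0 receives 32.0.
Imitating at r* instead would pay 86.5 at cost 4.4·r*, netting 86.5 − 4.4·r*.
Indifference: 32.0 = 86.5 − 4.4·r*, so r* = (86.5 − 32.0) / 4.4 ≈ 12.39.
At r* the mediocre type's incentive constraint just binds; the excellent type strictly prefers r* since its per-unit cost is lower.

12.39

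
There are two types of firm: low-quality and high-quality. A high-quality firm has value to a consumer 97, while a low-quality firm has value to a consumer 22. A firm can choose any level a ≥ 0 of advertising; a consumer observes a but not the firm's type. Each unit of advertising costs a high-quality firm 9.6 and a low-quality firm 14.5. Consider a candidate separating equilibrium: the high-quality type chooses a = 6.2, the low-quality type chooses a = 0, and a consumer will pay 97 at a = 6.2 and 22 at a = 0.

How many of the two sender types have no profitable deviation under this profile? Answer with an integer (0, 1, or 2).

2

Low-quality type: stay at 0 → 22; mimic → 97 − 14.5 × 6.2 = 7.1. IC holds (22 ≥ 7.1).
High-quality type: signal → 97 − 9.6 × 6.2 = 37.48; deviate to 0 → 22. IC holds (37.48 ≥ 22).
2 of 2 constraints hold, so this is a separating equilibrium.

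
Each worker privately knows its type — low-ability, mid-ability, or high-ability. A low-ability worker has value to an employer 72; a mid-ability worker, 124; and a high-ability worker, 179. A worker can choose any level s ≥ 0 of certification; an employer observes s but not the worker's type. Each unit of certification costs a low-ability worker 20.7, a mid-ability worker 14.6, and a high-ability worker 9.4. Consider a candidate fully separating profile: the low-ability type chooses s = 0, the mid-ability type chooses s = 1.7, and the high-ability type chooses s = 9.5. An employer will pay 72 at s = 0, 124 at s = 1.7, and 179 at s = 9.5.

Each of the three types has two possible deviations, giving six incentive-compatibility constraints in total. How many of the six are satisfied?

4

Mid-ability (own payoff 124 − 14.6×1.7 = 99.18): to s=0 gives 72 → no gain ✓; to s=9.5 gives 179 − 14.6×9.5 = 40.3 → no gain ✓.
Low-ability (own payoff 72): to s=1.7 gives 124 − 20.7×1.7 = 88.81 → profitable ✗; to s=9.5 gives 179 − 20.7×9.5 = -17.65 → no gain ✓.
High-ability (own payoff 179 − 9.4×9.5 = 89.7): to s=0 gives 72 → no gain ✓; to s=1.7 gives 124 − 9.4×1.7 = 108.02 → profitable ✗.
4 of the 6 constraints hold; not an equilibrium.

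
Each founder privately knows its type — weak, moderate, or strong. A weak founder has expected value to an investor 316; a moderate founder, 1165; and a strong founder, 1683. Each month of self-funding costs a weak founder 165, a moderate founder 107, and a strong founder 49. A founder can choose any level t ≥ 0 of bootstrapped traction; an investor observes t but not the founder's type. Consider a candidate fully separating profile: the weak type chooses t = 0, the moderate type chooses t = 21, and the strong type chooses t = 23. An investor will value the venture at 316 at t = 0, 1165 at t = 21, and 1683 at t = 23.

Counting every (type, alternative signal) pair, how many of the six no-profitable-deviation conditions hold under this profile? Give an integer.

4

Moderate (own payoff 1165 − 107×21 = -1082): to t=0 gives 316 → profitable ✗; to t=23 gives 1683 − 107×23 = -778 → profitable ✗.
Strong (own payoff 1683 − 49×23 = 556): to t=0 gives 316 → no gain ✓; to t=21 gives 1165 − 49×21 = 136 → no gain ✓.
Weak (own payoff 316): to t=21 gives 1165 − 165×21 = -2300 → no gain ✓; to t=23 gives 1683 − 165×23 = -2112 → no gain ✓.
4 of the 6 constraints hold; not an equilibrium.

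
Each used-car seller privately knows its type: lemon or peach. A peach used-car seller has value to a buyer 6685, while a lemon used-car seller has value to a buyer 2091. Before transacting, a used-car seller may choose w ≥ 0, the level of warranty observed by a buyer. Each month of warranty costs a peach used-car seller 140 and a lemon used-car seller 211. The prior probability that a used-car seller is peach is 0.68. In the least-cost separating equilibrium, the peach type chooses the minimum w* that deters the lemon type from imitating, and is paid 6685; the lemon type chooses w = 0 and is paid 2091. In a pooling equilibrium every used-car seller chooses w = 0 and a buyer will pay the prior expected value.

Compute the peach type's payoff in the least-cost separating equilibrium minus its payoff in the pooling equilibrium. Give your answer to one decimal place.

-1578.1

Least-cost separating signal: w* solves 2091 = 6685 − 211·w*, so w* = (6685 − 2091)/211 ≈ 21.7725.
Peach type's separating payoff: 6685 − 140 × w* = 6685 − 140 × (6685 − 2091)/211 = 6685 − 643160/211 ≈ 3636.848.
Pooling payoff: 0.68 × 6685 + 0.32 × 2091 = 5214.92.
Difference: 3636.848 − 5214.92 = -1578.072, i.e. -1578.1 to one decimal place.
The peach type would prefer the pooling outcome.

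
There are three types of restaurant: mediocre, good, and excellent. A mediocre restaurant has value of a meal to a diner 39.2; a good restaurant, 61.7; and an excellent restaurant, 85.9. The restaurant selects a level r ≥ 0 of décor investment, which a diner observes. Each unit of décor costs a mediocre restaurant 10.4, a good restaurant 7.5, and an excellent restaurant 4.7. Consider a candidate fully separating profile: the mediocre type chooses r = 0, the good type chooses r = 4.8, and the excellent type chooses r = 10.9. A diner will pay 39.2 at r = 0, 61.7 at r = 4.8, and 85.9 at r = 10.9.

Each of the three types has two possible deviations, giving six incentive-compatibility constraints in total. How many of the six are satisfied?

Mediocre (own payoff 39.2): to r=4.8 gives 61.7 − 10.4×4.8 = 11.78 → no gain ✓; to r=10.9 gives 85.9 − 10.4×10.9 = -27.46 → no gain ✓.
Excellent (own payoff 85.9 − 4.7×10.9 = 34.67): to r=0 gives 39.2 → profitable ✗; to r=4.8 gives 61.7 − 4.7×4.8 = 39.14 → profitable ✗.
Good (own payoff 61.7 − 7.5×4.8 = 25.7): to r=0 gives 39.2 → profitable ✗; to r=10.9 gives 85.9 − 7.5×10.9 = 4.15 → no gain ✓.
3 of the 6 constraints hold; not an equilibrium.

3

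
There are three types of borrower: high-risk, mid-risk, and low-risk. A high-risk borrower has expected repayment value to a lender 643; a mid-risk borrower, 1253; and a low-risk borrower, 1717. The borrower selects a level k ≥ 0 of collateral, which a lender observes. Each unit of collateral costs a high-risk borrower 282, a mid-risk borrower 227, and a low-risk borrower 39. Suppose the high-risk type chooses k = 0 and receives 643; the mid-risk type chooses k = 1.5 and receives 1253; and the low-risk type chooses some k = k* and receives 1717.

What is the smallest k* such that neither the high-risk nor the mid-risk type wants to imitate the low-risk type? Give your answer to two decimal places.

3.81

High-risk type (on-path payoff 643) won't mimic when 643 ≥ 1717 − 282·k*, i.e. k* ≥ 3.81.
Mid-risk type (on-path payoff 1253 − 227×1.5 = 912.5) won't mimic when 912.5 ≥ 1717 − 227·k*, i.e. k* ≥ 3.54.
Both must hold, so k* = max(3.81, 3.54) = 3.81. The high-risk type's constraint binds.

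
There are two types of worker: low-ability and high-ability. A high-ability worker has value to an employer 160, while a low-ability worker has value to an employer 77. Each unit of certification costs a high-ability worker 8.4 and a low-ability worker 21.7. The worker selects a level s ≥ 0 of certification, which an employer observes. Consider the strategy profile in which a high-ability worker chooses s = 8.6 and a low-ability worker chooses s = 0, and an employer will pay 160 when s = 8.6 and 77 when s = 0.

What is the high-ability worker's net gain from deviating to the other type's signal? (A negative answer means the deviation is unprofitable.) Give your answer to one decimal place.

Playing s = 8.6 the high-ability worker receives 160 − 8.4 × 8.6 = 87.76.
Deviating to s = 0 yields 77 instead.
Gain from deviating: 77 − 87.76 = -10.76, i.e. -10.8 to one decimal place.
The gain is negative, so the high-ability type's incentive-compatibility constraint is satisfied.

-10.8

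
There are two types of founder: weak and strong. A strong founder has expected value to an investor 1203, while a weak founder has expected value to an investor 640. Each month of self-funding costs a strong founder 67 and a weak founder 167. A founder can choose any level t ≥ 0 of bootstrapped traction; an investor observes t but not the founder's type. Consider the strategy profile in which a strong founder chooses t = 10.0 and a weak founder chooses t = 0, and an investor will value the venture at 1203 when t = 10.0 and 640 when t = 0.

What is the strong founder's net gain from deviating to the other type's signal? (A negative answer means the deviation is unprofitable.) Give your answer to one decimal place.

107.0

Playing t = 10.0 the strong founder receives 1203 − 67 × 10.0 = 533.
Deviating to t = 0 yields 640 instead.
Gain from deviating: 640 − 533 = 107.0.
The gain is positive, so the strong type's incentive-compatibility constraint is violated — this profile is not a separating equilibrium.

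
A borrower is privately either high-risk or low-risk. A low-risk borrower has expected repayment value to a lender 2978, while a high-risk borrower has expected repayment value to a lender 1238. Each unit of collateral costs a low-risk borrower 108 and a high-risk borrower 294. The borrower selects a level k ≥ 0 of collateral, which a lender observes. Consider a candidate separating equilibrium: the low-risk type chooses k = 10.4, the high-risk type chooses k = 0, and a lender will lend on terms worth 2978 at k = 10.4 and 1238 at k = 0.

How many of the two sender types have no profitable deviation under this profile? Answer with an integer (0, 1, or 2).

2

High-risk type: stay at 0 → 1238; mimic → 2978 − 294 × 10.4 = -79.6. IC holds (1238 ≥ -79.6).
Low-risk type: signal → 2978 − 108 × 10.4 = 1854.8; deviate to 0 → 1238. IC holds (1854.8 ≥ 1238).
2 of 2 constraints hold, so this is a separating equilibrium.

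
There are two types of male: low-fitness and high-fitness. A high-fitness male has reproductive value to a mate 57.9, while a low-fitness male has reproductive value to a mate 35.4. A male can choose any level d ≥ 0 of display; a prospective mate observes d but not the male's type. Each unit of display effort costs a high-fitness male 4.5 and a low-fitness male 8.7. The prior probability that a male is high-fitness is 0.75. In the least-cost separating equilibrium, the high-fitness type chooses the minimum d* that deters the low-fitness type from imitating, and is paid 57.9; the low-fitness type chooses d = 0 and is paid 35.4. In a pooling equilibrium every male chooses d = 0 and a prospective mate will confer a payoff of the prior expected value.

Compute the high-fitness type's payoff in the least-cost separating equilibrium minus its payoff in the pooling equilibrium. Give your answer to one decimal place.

-6.0

Least-cost separating signal: d* solves 35.4 = 57.9 − 8.7·d*, so d* = (57.9 − 35.4)/8.7 ≈ 2.5862.
High-fitness type's separating payoff: 57.9 − 4.5 × d* = 57.9 − 4.5 × (57.9 − 35.4)/8.7 = 57.9 − 101.25/8.7 ≈ 46.262.
Pooling payoff: 0.75 × 57.9 + 0.25 × 35.4 = 52.275.
Difference: 46.262 − 52.275 = -6.013, i.e. -6.0 to one decimal place.
The high-fitness type would prefer the pooling outcome.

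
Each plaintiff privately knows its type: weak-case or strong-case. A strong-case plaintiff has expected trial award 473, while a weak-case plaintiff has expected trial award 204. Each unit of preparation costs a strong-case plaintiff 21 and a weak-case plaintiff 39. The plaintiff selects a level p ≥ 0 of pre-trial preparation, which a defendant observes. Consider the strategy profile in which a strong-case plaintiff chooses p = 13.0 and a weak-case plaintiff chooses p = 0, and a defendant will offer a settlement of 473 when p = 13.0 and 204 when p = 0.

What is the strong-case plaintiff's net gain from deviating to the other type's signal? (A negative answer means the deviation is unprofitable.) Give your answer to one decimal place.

Playing p = 13.0 the strong-case plaintiff receives 473 − 21 × 13.0 = 200.
Deviating to p = 0 yields 204 instead.
Gain from deviating: 204 − 200 = 4.0.
The gain is positive, so the strong-case type's incentive-compatibility constraint is violated — this profile is not a separating equilibrium.

4.0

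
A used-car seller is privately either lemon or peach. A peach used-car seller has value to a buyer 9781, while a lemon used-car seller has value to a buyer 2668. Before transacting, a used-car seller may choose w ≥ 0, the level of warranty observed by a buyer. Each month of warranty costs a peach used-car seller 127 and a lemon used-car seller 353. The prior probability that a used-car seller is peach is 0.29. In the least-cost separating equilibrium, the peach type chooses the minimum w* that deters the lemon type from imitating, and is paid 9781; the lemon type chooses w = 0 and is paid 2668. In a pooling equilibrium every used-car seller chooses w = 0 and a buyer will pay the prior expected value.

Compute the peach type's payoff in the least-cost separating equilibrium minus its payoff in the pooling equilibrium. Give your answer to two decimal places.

2491.16

Least-cost separating signal: w* solves 2668 = 9781 − 353·w*, so w* = (9781 − 2668)/353 ≈ 20.1501.
Peach type's separating payoff: 9781 − 127 × w* = 9781 − 127 × (9781 − 2668)/353 = 9781 − 903351/353 ≈ 7221.9320.
Pooling payoff: 0.29 × 9781 + 0.71 × 2668 = 4730.77.
Difference: 7221.9320 − 4730.77 = 2491.162, i.e. 2491.16 to two decimal places.
The peach type prefers to separate.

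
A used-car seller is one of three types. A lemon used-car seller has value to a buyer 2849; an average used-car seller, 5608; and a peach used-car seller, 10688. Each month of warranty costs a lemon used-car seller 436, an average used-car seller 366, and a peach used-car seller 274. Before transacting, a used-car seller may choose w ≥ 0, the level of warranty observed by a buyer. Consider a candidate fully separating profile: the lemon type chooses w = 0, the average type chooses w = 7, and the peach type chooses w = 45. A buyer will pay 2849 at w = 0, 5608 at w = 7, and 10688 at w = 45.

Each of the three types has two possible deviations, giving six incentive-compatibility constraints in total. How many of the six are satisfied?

Lemon (own payoff 2849): to w=7 gives 5608 − 436×7 = 2556 → no gain ✓; to w=45 gives 10688 − 436×45 = -8932 → no gain ✓.
Average (own payoff 5608 − 366×7 = 3046): to w=0 gives 2849 → no gain ✓; to w=45 gives 10688 − 366×45 = -5782 → no gain ✓.
Peach (own payoff 10688 − 274×45 = -1642): to w=0 gives 2849 → profitable ✗; to w=7 gives 5608 − 274×7 = 3690 → profitable ✗.
4 of the 6 constraints hold; not an equilibrium.

4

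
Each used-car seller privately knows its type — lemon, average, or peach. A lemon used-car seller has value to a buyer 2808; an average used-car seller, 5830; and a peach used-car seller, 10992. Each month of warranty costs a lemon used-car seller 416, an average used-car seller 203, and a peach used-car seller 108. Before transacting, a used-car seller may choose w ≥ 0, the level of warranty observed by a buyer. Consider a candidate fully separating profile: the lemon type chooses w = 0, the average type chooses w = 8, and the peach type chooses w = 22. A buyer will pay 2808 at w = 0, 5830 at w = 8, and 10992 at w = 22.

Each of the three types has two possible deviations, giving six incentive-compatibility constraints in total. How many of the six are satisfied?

5

Peach (own payoff 10992 − 108×22 = 8616): to w=0 gives 2808 → no gain ✓; to w=8 gives 5830 − 108×8 = 4966 → no gain ✓.
Lemon (own payoff 2808): to w=8 gives 5830 − 416×8 = 2502 → no gain ✓; to w=22 gives 10992 − 416×22 = 1840 → no gain ✓.
Average (own payoff 5830 − 203×8 = 4206): to w=0 gives 2808 → no gain ✓; to w=22 gives 10992 − 203×22 = 6526 → profitable ✗.
5 of the 6 constraints hold; not an equilibrium.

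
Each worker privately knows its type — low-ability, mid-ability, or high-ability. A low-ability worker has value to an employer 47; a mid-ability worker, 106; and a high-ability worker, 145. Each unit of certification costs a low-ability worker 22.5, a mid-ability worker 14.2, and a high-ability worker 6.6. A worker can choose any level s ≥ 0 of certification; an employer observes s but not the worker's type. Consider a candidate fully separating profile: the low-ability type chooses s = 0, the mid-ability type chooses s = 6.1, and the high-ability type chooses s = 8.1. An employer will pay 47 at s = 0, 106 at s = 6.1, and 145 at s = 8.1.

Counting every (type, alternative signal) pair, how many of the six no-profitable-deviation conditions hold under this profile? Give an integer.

Low-ability (own payoff 47): to s=6.1 gives 106 − 22.5×6.1 = -31.25 → no gain ✓; to s=8.1 gives 145 − 22.5×8.1 = -37.25 → no gain ✓.
High-ability (own payoff 145 − 6.6×8.1 = 91.54): to s=0 gives 47 → no gain ✓; to s=6.1 gives 106 − 6.6×6.1 = 65.74 → no gain ✓.
Mid-ability (own payoff 106 − 14.2×6.1 = 19.38): to s=0 gives 47 → profitable ✗; to s=8.1 gives 145 − 14.2×8.1 = 29.98 → profitable ✗.
4 of the 6 constraints hold; not an equilibrium.

4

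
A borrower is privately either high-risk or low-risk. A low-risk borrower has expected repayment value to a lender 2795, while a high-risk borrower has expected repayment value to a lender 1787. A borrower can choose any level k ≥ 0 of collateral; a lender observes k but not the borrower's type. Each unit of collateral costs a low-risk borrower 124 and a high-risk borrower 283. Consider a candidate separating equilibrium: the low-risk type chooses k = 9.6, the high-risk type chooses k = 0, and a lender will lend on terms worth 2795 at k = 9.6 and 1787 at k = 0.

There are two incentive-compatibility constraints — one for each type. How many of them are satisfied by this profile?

1

Low-risk type: signal → 2795 − 124 × 9.6 = 1604.6; deviate to 0 → 1787. IC fails (1604.6 < 1787).
High-risk type: stay at 0 → 1787; mimic → 2795 − 283 × 9.6 = 78.2. IC holds (1787 ≥ 78.2).
1 of 2 constraints hold, so this profile is not an equilibrium.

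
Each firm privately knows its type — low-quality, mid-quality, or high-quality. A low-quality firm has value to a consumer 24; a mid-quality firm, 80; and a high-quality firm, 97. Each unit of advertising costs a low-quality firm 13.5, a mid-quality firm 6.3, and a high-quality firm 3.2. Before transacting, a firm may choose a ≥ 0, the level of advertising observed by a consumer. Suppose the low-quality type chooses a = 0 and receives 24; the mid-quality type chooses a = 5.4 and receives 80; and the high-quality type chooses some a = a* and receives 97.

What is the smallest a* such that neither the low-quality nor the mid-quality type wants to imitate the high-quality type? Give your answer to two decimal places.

8.10

Mid-quality type (on-path payoff 80 − 6.3×5.4 = 45.98) won't mimic when 45.98 ≥ 97 − 6.3·a*, i.e. a* ≥ 8.10.
Low-quality type (on-path payoff 24) won't mimic when 24 ≥ 97 − 13.5·a*, i.e. a* ≥ 5.41.
Both must hold, so a* = max(5.41, 8.10) = 8.10. The mid-quality type's constraint binds.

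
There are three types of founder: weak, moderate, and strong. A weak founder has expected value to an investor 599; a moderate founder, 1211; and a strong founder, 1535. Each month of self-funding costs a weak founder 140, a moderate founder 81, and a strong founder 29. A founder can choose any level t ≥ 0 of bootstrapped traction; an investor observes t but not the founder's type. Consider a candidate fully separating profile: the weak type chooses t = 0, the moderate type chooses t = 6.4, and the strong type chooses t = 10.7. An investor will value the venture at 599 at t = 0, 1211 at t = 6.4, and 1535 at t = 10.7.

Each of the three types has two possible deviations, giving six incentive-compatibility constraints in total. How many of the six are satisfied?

6

Weak (own payoff 599): to t=6.4 gives 1211 − 140×6.4 = 315 → no gain ✓; to t=10.7 gives 1535 − 140×10.7 = 37 → no gain ✓.
Moderate (own payoff 1211 − 81×6.4 = 692.6): to t=0 gives 599 → no gain ✓; to t=10.7 gives 1535 − 81×10.7 = 668.3 → no gain ✓.
Strong (own payoff 1535 − 29×10.7 = 1224.7): to t=0 gives 599 → no gain ✓; to t=6.4 gives 1211 − 29×6.4 = 1025.4 → no gain ✓.
6 of the 6 constraints hold; this profile is a separating equilibrium.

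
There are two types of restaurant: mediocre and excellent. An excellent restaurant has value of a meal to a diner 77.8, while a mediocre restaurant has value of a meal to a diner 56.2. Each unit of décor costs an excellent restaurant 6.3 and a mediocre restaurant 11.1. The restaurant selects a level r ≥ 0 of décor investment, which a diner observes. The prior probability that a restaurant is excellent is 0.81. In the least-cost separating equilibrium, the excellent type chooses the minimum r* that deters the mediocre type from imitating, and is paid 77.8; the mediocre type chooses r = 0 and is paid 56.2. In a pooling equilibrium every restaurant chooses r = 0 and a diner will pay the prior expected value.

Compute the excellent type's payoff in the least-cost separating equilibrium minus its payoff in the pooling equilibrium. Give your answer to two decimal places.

Least-cost separating signal: r* solves 56.2 = 77.8 − 11.1·r*, so r* = (77.8 − 56.2)/11.1 ≈ 1.9459.
Excellent type's separating payoff: 77.8 − 6.3 × r* = 77.8 − 6.3 × (77.8 − 56.2)/11.1 = 77.8 − 136.08/11.1 ≈ 65.5405.
Pooling payoff: 0.81 × 77.8 + 0.19 × 56.2 = 73.696.
Difference: 65.5405 − 73.696 = -8.1555, i.e. -8.16 to two decimal places.
The excellent type would prefer the pooling outcome.

-8.16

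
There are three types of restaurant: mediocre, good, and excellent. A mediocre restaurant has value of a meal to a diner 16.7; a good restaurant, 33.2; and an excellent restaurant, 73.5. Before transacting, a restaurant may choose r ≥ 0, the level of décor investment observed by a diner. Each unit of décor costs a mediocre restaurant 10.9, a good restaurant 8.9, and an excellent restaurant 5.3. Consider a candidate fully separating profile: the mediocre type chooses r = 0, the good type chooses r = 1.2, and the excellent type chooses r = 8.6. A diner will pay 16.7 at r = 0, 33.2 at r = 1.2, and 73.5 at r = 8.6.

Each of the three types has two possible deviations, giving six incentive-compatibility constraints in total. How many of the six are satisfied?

5

Good (own payoff 33.2 − 8.9×1.2 = 22.52): to r=0 gives 16.7 → no gain ✓; to r=8.6 gives 73.5 − 8.9×8.6 = -3.04 → no gain ✓.
Excellent (own payoff 73.5 − 5.3×8.6 = 27.92): to r=0 gives 16.7 → no gain ✓; to r=1.2 gives 33.2 − 5.3×1.2 = 26.84 → no gain ✓.
Mediocre (own payoff 16.7): to r=1.2 gives 33.2 − 10.9×1.2 = 20.12 → profitable ✗; to r=8.6 gives 73.5 − 10.9×8.6 = -20.24 → no gain ✓.
5 of the 6 constraints hold; not an equilibrium.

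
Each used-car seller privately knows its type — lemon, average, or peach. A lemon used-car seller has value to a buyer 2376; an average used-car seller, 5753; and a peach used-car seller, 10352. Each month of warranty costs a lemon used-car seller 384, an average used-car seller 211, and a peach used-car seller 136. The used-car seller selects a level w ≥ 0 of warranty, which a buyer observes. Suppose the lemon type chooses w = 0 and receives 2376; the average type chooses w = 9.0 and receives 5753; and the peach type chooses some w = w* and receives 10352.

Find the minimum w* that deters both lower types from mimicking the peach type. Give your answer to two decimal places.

Lemon type (on-path payoff 2376) won't mimic when 2376 ≥ 10352 − 384·w*, i.e. w* ≥ 20.77.
Average type (on-path payoff 5753 − 211×9.0 = 3854) won't mimic when 3854 ≥ 10352 − 211·w*, i.e. w* ≥ 30.80.
Both must hold, so w* = max(20.77, 30.80) = 30.80. The average type's constraint binds.

30.80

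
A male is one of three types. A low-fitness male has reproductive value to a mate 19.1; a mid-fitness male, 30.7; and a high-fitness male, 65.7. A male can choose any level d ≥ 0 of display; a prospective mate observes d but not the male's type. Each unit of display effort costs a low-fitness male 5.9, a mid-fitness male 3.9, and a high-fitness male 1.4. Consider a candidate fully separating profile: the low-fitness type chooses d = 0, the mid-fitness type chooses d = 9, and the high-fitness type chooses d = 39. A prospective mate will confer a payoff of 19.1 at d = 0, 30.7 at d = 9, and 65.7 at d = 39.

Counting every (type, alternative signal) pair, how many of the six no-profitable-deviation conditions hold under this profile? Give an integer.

Mid-fitness (own payoff 30.7 − 3.9×9 = -4.4): to d=0 gives 19.1 → profitable ✗; to d=39 gives 65.7 − 3.9×39 = -86.4 → no gain ✓.
Low-fitness (own payoff 19.1): to d=9 gives 30.7 − 5.9×9 = -22.4 → no gain ✓; to d=39 gives 65.7 − 5.9×39 = -164.4 → no gain ✓.
High-fitness (own payoff 65.7 − 1.4×39 = 11.1): to d=0 gives 19.1 → profitable ✗; to d=9 gives 30.7 − 1.4×9 = 18.1 → profitable ✗.
3 of the 6 constraints hold; not an equilibrium.

3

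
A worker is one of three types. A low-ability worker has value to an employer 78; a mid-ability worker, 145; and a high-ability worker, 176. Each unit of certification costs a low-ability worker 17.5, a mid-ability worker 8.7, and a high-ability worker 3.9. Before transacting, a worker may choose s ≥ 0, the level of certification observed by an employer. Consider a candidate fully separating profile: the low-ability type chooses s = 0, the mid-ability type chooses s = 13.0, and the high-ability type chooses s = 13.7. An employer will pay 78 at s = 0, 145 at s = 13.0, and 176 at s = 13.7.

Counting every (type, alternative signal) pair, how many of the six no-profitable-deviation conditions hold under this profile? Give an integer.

4

Low-ability (own payoff 78): to s=13.0 gives 145 − 17.5×13.0 = -82.5 → no gain ✓; to s=13.7 gives 176 − 17.5×13.7 = -63.75 → no gain ✓.
Mid-ability (own payoff 145 − 8.7×13.0 = 31.9): to s=0 gives 78 → profitable ✗; to s=13.7 gives 176 − 8.7×13.7 = 56.81 → profitable ✗.
High-ability (own payoff 176 − 3.9×13.7 = 122.57): to s=0 gives 78 → no gain ✓; to s=13.0 gives 145 − 3.9×13.0 = 94.3 → no gain ✓.
4 of the 6 constraints hold; not an equilibrium.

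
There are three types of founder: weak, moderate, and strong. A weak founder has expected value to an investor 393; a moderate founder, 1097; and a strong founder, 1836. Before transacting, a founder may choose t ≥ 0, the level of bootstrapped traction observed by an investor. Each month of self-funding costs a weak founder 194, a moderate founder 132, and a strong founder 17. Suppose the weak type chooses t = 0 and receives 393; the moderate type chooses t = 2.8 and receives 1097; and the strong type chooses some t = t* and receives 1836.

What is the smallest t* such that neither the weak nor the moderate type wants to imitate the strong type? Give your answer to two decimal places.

Weak type (on-path payoff 393) won't mimic when 393 ≥ 1836 − 194·t*, i.e. t* ≥ 7.44.
Moderate type (on-path payoff 1097 − 132×2.8 = 727.4) won't mimic when 727.4 ≥ 1836 − 132·t*, i.e. t* ≥ 8.40.
Both must hold, so t* = max(7.44, 8.40) = 8.40. The moderate type's constraint binds.

8.40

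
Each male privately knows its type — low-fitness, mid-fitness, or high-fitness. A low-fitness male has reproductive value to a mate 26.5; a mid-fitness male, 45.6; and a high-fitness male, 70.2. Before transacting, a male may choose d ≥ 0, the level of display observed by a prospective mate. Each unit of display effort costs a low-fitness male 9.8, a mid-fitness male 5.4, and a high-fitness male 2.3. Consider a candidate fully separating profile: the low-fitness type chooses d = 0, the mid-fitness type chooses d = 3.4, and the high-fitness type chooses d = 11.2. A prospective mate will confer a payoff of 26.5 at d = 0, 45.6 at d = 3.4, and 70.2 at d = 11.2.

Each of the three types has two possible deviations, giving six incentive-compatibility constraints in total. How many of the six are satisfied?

Mid-fitness (own payoff 45.6 − 5.4×3.4 = 27.24): to d=0 gives 26.5 → no gain ✓; to d=11.2 gives 70.2 − 5.4×11.2 = 9.72 → no gain ✓.
High-fitness (own payoff 70.2 − 2.3×11.2 = 44.44): to d=0 gives 26.5 → no gain ✓; to d=3.4 gives 45.6 − 2.3×3.4 = 37.78 → no gain ✓.
Low-fitness (own payoff 26.5): to d=3.4 gives 45.6 − 9.8×3.4 = 12.28 → no gain ✓; to d=11.2 gives 70.2 − 9.8×11.2 = -39.56 → no gain ✓.
6 of the 6 constraints hold; this profile is a separating equilibrium.

6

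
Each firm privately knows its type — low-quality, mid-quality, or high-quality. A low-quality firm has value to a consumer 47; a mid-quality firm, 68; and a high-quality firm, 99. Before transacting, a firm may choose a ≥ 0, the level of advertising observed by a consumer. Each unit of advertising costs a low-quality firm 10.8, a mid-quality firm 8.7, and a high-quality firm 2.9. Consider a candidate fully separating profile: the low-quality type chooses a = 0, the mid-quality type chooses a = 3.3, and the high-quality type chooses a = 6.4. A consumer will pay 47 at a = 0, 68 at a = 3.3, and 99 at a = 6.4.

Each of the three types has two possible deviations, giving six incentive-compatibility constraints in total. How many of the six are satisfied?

Low-quality (own payoff 47): to a=3.3 gives 68 − 10.8×3.3 = 32.36 → no gain ✓; to a=6.4 gives 99 − 10.8×6.4 = 29.88 → no gain ✓.
High-quality (own payoff 99 − 2.9×6.4 = 80.44): to a=0 gives 47 → no gain ✓; to a=3.3 gives 68 − 2.9×3.3 = 58.43 → no gain ✓.
Mid-quality (own payoff 68 − 8.7×3.3 = 39.29): to a=0 gives 47 → profitable ✗; to a=6.4 gives 99 − 8.7×6.4 = 43.32 → profitable ✗.
4 of the 6 constraints hold; not an equilibrium.

4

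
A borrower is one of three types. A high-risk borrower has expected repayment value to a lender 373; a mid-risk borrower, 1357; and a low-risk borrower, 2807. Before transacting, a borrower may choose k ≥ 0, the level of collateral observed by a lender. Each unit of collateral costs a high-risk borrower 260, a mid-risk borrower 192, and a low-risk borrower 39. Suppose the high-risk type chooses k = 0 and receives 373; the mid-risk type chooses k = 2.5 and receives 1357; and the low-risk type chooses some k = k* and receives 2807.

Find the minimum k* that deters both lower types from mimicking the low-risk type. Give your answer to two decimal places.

10.05

Mid-risk type (on-path payoff 1357 − 192×2.5 = 877) won't mimic when 877 ≥ 2807 − 192·k*, i.e. k* ≥ 10.05.
High-risk type (on-path payoff 373) won't mimic when 373 ≥ 2807 − 260·k*, i.e. k* ≥ 9.36.
Both must hold, so k* = max(9.36, 10.05) = 10.05. The mid-risk type's constraint binds.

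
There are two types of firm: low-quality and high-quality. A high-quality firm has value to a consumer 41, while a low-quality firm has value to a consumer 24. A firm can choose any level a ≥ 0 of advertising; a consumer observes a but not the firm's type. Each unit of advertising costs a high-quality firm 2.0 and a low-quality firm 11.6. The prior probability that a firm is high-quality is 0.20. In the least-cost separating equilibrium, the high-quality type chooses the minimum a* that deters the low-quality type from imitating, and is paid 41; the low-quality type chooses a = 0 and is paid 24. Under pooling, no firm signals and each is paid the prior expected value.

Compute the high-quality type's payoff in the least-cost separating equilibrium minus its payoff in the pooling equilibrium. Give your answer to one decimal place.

10.7

Least-cost separating signal: a* solves 24 = 41 − 11.6·a*, so a* = (41 − 24)/11.6 ≈ 1.4655.
High-quality type's separating payoff: 41 − 2.0 × a* = 41 − 2.0 × (41 − 24)/11.6 = 41 − 34/11.6 ≈ 38.069.
Pooling payoff: 0.20 × 41 + 0.80 × 24 = 27.4.
Difference: 38.069 − 27.4 = 10.669, i.e. 10.7 to one decimal place.
The high-quality type prefers to separate.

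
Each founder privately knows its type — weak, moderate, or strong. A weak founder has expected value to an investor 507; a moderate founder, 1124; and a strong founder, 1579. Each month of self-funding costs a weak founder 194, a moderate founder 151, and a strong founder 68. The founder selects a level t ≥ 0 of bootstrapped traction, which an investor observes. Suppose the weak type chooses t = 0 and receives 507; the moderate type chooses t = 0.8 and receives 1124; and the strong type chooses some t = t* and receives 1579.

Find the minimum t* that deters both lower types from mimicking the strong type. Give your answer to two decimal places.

Weak type (on-path payoff 507) won't mimic when 507 ≥ 1579 − 194·t*, i.e. t* ≥ 5.53.
Moderate type (on-path payoff 1124 − 151×0.8 = 1003.2) won't mimic when 1003.2 ≥ 1579 − 151·t*, i.e. t* ≥ 3.81.
Both must hold, so t* = max(5.53, 3.81) = 5.53. The weak type's constraint binds.

5.53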